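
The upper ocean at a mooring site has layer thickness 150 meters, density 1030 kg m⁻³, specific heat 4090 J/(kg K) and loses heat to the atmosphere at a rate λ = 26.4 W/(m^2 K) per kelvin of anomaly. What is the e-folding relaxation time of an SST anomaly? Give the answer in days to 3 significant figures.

277 days

Areal heat capacity C = ρ c_p D = 1030 × 4090 × 150 = 6.32×10^8 J/(m²·K).
Relaxation time τ = C / λ = 6.32×10^8 / 26.4 = 2.39×10^7 s.
In days: 2.39×10^7 s / (86400 s/day) = 277 days.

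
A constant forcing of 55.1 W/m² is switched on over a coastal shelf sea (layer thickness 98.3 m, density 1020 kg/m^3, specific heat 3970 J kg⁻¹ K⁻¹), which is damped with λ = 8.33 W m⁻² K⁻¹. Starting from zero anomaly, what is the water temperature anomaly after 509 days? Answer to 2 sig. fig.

4.0 K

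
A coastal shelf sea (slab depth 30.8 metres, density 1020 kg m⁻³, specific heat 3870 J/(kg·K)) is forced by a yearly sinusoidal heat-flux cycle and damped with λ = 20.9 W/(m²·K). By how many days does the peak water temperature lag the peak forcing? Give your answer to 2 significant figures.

Areal heat capacity C = ρ c_p D = 1020 × 3870 × 30.8 = 1.22×10^8 J/(m²·K).
ω = 2π / 3.15×10^7 s = 1.99×10^-7 s⁻¹.
Phase lag φ = arctan(Cω/λ) = arctan(24.2/20.9) = 0.859 rad.
Time lag = φ / ω = 0.859 / 1.99×10^-7 = 4.31×10^6 s = 49.9 days.

50 days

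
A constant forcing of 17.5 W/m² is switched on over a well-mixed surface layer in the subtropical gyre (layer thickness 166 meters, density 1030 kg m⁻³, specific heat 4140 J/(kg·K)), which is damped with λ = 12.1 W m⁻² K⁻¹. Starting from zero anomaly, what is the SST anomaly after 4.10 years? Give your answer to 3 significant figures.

1.29 K

Areal heat capacity C = ρ c_p D = 1030 × 4140 × 166 = 7.08×10^8 J m⁻² K⁻¹.
τ = C / λ = 7.08×10^8 / 12.1 = 5.85×10^7 s.
Equilibrium anomaly ΔT_eq = F / λ = 17.5 / 12.1 = 1.45 K.
t = 4.10 years = 1.29×10^8 s, so t/τ = 2.21.
ΔT(t) = ΔT_eq (1 − e^(−t/τ)) = 1.45 × (1 − e^−2.21) = 1.29 K.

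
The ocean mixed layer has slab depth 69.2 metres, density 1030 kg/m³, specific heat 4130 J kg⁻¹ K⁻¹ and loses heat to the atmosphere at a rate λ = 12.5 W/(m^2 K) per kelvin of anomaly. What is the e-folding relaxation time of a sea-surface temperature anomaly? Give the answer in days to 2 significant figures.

270 days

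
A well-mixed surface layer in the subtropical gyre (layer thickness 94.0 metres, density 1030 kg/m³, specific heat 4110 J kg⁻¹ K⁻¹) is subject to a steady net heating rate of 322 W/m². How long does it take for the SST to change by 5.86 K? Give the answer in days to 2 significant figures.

Areal heat capacity C = ρ c_p D = 1030 × 4110 × 94.0 = 3.98×10^8 J/(m²·K).
Time required: Δt = C ΔT / F = 3.98×10^8 × 5.86 / 322 = 7.24×10^6 s.
In days: 7.24×10^6 s / (86400 s/day) = 83.8 days.

84 days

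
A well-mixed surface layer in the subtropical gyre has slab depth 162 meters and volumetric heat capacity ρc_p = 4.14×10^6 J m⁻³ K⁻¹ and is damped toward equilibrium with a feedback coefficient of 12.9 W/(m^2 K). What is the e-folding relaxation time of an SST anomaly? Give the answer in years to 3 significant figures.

1.65 years

Areal heat capacity C = ρc_p × D = 4.14×10^6 × 162 = 6.71×10^8 J m⁻² K⁻¹.
Relaxation time τ = C / λ = 6.71×10^8 / 12.9 = 5.20×10^7 s.
In years: 5.20×10^7 s / (3.156×10^7 s/year) = 1.65 years.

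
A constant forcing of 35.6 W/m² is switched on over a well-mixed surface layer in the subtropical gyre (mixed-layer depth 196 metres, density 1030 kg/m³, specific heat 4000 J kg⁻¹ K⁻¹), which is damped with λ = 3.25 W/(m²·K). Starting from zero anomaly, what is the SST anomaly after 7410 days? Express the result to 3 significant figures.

10.1 K

Areal heat capacity C = ρ c_p D = 1030 × 4000 × 196 = 8.08×10^8 J/(m^2 K).
τ = C / λ = 8.08×10^8 / 3.25 = 2.48×10^8 s.
Equilibrium anomaly ΔT_eq = F / λ = 35.6 / 3.25 = 11.0 K.
t = 7410 days = 6.40×10^8 s, so t/τ = 2.58.
ΔT(t) = ΔT_eq (1 − e^(−t/τ)) = 11.0 × (1 − e^−2.58) = 10.1 K.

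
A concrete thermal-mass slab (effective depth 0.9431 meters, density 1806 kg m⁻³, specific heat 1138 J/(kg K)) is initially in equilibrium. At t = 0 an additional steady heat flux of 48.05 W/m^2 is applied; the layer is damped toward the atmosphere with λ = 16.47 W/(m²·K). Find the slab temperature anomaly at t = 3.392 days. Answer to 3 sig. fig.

Areal heat capacity C = ρ c_p D = 1806 × 1138 × 0.9431 = 1.94×10^6 J m⁻² K⁻¹.
τ = C / λ = 1.94×10^6 / 16.47 = 1.18×10^5 s.
Equilibrium anomaly ΔT_eq = F / λ = 48.05 / 16.47 = 2.92 K.
t = 3.392 days = 2.93×10^5 s, so t/τ = 2.49.
ΔT(t) = ΔT_eq (1 − e^(−t/τ)) = 2.92 × (1 − e^−2.49) = 2.68 K.

2.68 K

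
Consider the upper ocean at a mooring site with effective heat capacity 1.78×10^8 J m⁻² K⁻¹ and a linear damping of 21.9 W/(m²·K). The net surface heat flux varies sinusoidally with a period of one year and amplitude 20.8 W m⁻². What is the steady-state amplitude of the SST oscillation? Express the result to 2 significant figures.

Areal heat capacity C = 1.78×10^8 J m⁻² K⁻¹ (given).
Angular frequency ω = 2π / T = 2π / 3.15×10^7 s = 1.99×10^-7 s⁻¹.
√((Cω)² + λ²) = √((35.5)² + 21.9²) = 41.7 W/(m²·K).
Amplitude A = F₀ / √((Cω)²+λ²) = 20.8 / 41.7 = 0.499 K.

0.50 K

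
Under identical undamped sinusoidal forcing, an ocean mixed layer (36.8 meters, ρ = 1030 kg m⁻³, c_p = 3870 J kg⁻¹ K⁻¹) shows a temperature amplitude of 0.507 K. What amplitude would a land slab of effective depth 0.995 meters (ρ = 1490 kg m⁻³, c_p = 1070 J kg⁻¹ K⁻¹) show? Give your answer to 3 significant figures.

46.9 K

C_ocean = 1.47×10^8 J/(m²·K); C_land = 1.59×10^6 J/(m²·K).
A ∝ 1/C ⇒ A_land = A_ocean × C_ocean/C_land = 0.507 × 92.5 = 46.9 K.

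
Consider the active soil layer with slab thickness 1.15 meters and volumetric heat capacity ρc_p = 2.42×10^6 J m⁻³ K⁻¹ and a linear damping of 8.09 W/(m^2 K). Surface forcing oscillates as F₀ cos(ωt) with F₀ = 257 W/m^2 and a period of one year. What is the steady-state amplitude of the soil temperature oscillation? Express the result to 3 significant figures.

Areal heat capacity C = ρc_p × D = 2.42×10^6 × 1.15 = 2.78×10^6 J m⁻² K⁻¹.
Angular frequency ω = 2π / T = 2π / 3.15×10^7 s = 1.99×10^-7 s⁻¹.
√((Cω)² + λ²) = √((0.554)² + 8.09²) = 8.11 W/(m²·K).
Amplitude A = F₀ / √((Cω)²+λ²) = 257 / 8.11 = 31.7 K.

31.7 K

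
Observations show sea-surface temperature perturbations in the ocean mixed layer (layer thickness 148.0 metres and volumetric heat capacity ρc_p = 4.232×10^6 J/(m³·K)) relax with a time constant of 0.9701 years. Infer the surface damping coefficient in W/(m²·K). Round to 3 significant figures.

Areal heat capacity C = ρc_p × D = 4.232×10^6 × 148.0 = 6.26×10^8 J m⁻² K⁻¹.
τ = 0.9701 years = 3.06×10^7 s.
λ = C / τ = 6.26×10^8 / 3.06×10^7 = 20.5 W/(m²·K).

20.5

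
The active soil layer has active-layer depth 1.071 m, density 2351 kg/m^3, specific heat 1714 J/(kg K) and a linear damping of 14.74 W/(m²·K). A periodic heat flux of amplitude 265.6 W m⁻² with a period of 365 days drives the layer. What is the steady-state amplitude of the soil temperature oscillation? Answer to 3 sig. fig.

18.0 K

Areal heat capacity C = ρ c_p D = 2351 × 1714 × 1.071 = 4.32×10^6 J/(m^2 K).
Angular frequency ω = 2π / T = 2π / 3.15×10^7 s = 1.99×10^-7 s⁻¹.
√((Cω)² + λ²) = √((0.860)² + 14.74²) = 14.8 W/(m²·K).
Amplitude A = F₀ / √((Cω)²+λ²) = 265.6 / 14.8 = 18.0 K.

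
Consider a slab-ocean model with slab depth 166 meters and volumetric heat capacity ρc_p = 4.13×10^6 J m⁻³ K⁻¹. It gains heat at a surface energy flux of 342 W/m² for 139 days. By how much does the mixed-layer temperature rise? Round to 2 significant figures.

6.0 K

Areal heat capacity C = ρc_p × D = 4.13×10^6 × 166 = 6.86×10^8 J m⁻² K⁻¹.
Net heat input Q = F Δt = 342 × (139 days × 86400 s/day) = 4.11×10^9 J/m².
ΔT = Q / C = 4.11×10^9 / 6.86×10^8 = 5.99 K.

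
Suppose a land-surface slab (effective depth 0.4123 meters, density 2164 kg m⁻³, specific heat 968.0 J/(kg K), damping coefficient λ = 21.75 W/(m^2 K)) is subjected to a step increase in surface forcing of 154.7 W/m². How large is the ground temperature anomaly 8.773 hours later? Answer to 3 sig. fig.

Areal heat capacity C = ρ c_p D = 2164 × 968.0 × 0.4123 = 8.64×10^5 J m⁻² K⁻¹.
τ = C / λ = 8.64×10^5 / 21.75 = 39700 s.
Equilibrium anomaly ΔT_eq = F / λ = 154.7 / 21.75 = 7.11 K.
t = 8.773 hours = 31600 s, so t/τ = 0.795.
ΔT(t) = ΔT_eq (1 − e^(−t/τ)) = 7.11 × (1 − e^−0.795) = 3.90 K.

3.90 K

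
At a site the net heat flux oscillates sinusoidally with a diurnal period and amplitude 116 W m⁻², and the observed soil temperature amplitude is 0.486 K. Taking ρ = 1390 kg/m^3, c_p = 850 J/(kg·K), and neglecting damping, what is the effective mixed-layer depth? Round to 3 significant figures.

ω = 2π / 86400 s = 7.27×10^-5 s⁻¹.
Required C = F₀ / (A ω) = 116 / (0.486 × 7.27×10^-5) = 3.28×10^6 J/(m²·K).
D = C / (ρ c_p) = 3.28×10^6 / (1390 × 850) = 2.78 m.

2.78 m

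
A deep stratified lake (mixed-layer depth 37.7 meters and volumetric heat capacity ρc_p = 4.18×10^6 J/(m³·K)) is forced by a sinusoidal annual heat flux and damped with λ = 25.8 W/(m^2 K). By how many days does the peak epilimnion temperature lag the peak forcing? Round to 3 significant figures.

51.3 days

Areal heat capacity C = ρc_p × D = 4.18×10^6 × 37.7 = 1.58×10^8 J/(m²·K).
ω = 2π / 3.15×10^7 s = 1.99×10^-7 s⁻¹.
Phase lag φ = arctan(Cω/λ) = arctan(31.4/25.8) = 0.883 rad.
Time lag = φ / ω = 0.883 / 1.99×10^-7 = 4.43×10^6 s = 51.3 days.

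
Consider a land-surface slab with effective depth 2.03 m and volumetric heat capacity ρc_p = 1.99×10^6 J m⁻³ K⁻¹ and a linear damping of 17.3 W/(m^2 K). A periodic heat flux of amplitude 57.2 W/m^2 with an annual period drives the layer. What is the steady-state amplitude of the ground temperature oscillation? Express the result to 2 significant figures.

Areal heat capacity C = ρc_p × D = 1.99×10^6 × 2.03 = 4.04×10^6 J/(m²·K).
Angular frequency ω = 2π / T = 2π / 3.15×10^7 s = 1.99×10^-7 s⁻¹.
√((Cω)² + λ²) = √((0.805)² + 17.3²) = 17.3 W/(m²·K).
Amplitude A = F₀ / √((Cω)²+λ²) = 57.2 / 17.3 = 3.30 K.

3.3 K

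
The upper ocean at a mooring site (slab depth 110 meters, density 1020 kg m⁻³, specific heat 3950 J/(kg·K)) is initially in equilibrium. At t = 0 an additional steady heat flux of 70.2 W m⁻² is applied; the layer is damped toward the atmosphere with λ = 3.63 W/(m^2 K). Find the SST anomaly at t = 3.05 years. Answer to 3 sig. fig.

10.5 K

Areal heat capacity C = ρ c_p D = 1020 × 3950 × 110 = 4.43×10^8 J/(m²·K).
τ = C / λ = 4.43×10^8 / 3.63 = 1.22×10^8 s.
Equilibrium anomaly ΔT_eq = F / λ = 70.2 / 3.63 = 19.3 K.
t = 3.05 years = 9.63×10^7 s, so t/τ = 0.788.
ΔT(t) = ΔT_eq (1 − e^(−t/τ)) = 19.3 × (1 − e^−0.788) = 10.5 K.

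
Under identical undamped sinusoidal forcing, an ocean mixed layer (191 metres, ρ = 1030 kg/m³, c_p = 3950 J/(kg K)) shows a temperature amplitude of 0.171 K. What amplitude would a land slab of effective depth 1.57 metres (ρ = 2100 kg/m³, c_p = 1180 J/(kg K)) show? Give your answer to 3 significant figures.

34.2 K

C_ocean = 7.77×10^8 J/(m²·K); C_land = 3.89×10^6 J/(m²·K).
A ∝ 1/C ⇒ A_land = A_ocean × C_ocean/C_land = 0.171 × 200 = 34.2 K.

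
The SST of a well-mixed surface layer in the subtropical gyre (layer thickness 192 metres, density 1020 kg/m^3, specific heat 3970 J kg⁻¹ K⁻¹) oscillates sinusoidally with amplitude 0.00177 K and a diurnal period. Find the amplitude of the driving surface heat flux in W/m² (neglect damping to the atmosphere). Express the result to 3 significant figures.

100

Areal heat capacity C = ρ c_p D = 1020 × 3970 × 192 = 7.77×10^8 J m⁻² K⁻¹.
ω = 2π / 86400 s = 7.27×10^-5 s⁻¹.
Cω = 7.77×10^8 × 7.27×10^-5 = 56500 W/(m²·K).
F₀ = A × Cω = 0.00177 × 56500 = 100 W/m².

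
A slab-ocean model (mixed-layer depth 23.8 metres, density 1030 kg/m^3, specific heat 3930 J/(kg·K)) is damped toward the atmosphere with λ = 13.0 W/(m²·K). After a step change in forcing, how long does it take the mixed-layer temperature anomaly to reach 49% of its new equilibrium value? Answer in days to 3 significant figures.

Areal heat capacity C = ρ c_p D = 1030 × 3930 × 23.8 = 9.63×10^7 J/(m^2 K).
τ = C / λ = 9.63×10^7 / 13.0 = 7.41×10^6 s.
Fraction reached: 1 − e^(−t/τ) = 0.49 ⇒ t = −τ ln(1 − 0.49) = τ × 0.673.
t = 4.99×10^6 s = 57.8 days.

57.8 days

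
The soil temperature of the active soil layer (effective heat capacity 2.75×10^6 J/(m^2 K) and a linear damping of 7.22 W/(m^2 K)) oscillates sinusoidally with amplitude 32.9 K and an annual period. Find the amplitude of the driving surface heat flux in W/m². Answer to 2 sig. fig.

240

Areal heat capacity C = 2.75×10^6 J/(m^2 K) (given).
ω = 2π / 3.15×10^7 s = 1.99×10^-7 s⁻¹.
√((Cω)² + λ²) = √((0.548)² + 7.22²) = 7.24 W/(m²·K).
F₀ = A × √((Cω)²+λ²) = 32.9 × 7.24 = 238 W/m².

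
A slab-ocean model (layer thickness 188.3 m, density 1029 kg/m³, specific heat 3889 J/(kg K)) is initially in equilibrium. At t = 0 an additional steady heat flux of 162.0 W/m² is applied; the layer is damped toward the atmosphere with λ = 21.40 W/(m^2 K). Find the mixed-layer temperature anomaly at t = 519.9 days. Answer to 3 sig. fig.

5.46 K

Areal heat capacity C = ρ c_p D = 1029 × 3889 × 188.3 = 7.54×10^8 J/(m²·K).
τ = C / λ = 7.54×10^8 / 21.40 = 3.52×10^7 s.
Equilibrium anomaly ΔT_eq = F / λ = 162.0 / 21.40 = 7.57 K.
t = 519.9 days = 4.49×10^7 s, so t/τ = 1.28.
ΔT(t) = ΔT_eq (1 − e^(−t/τ)) = 7.57 × (1 − e^−1.28) = 5.46 K.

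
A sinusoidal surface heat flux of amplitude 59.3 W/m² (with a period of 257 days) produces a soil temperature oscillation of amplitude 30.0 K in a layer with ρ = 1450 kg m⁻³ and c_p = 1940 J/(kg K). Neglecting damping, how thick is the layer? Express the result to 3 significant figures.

2.48 m

ω = 2π / 2.22×10^7 s = 2.83×10^-7 s⁻¹.
Required C = F₀ / (A ω) = 59.3 / (30.0 × 2.83×10^-7) = 6.99×10^6 J/(m²·K).
D = C / (ρ c_p) = 6.99×10^6 / (1450 × 1940) = 2.48 m.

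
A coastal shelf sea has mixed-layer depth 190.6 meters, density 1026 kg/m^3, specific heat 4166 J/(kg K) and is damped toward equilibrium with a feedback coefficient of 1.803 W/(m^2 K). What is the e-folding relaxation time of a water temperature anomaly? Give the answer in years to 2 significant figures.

14 years

Areal heat capacity C = ρ c_p D = 1026 × 4166 × 190.6 = 8.15×10^8 J m⁻² K⁻¹.
Relaxation time τ = C / λ = 8.15×10^8 / 1.803 = 4.52×10^8 s.
In years: 4.52×10^8 s / (3.156×10^7 s/year) = 14.3 years.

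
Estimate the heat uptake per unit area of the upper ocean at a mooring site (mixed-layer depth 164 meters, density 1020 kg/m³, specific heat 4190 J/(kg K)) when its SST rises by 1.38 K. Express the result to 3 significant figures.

9.67×10^8

Areal heat capacity C = ρ c_p D = 1020 × 4190 × 164 = 7.01×10^8 J/(m²·K).
ΔQ = C ΔT = 7.01×10^8 × 1.38 = 9.67×10^8 J/m².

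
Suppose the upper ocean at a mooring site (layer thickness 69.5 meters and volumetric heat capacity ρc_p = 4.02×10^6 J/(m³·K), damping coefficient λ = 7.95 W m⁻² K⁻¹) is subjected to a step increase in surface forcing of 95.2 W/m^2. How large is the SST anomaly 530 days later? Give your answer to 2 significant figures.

Areal heat capacity C = ρc_p × D = 4.02×10^6 × 69.5 = 2.79×10^8 J m⁻² K⁻¹.
τ = C / λ = 2.79×10^8 / 7.95 = 3.51×10^7 s.
Equilibrium anomaly ΔT_eq = F / λ = 95.2 / 7.95 = 12.0 K.
t = 530 days = 4.58×10^7 s, so t/τ = 1.30.
ΔT(t) = ΔT_eq (1 − e^(−t/τ)) = 12.0 × (1 − e^−1.30) = 8.72 K.

8.7 K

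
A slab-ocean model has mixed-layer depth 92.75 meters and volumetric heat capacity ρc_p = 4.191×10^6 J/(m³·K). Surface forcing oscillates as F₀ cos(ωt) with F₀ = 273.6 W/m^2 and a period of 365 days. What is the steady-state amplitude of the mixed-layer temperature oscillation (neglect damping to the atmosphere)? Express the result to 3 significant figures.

Areal heat capacity C = ρc_p × D = 4.191×10^6 × 92.75 = 3.89×10^8 J m⁻² K⁻¹.
Angular frequency ω = 2π / T = 2π / 3.15×10^7 s = 1.99×10^-7 s⁻¹.
Cω = 3.89×10^8 × 1.99×10^-7 = 77.4 W/(m²·K).
Amplitude A = F₀ / (Cω) = 273.6 / 77.4 = 3.53 K.

3.53 K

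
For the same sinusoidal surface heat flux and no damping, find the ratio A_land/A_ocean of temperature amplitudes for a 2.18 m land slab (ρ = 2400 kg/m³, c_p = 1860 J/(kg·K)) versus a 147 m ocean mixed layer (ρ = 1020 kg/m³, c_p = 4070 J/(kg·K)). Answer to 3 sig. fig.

62.7

C_ocean = 1020 × 4070 × 147 = 6.10×10^8 J/(m²·K).
C_land = 2400 × 1860 × 2.18 = 9.73×10^6 J/(m²·K).
Undamped amplitude ∝ 1/C, so A_land/A_ocean = C_ocean/C_land = 62.7.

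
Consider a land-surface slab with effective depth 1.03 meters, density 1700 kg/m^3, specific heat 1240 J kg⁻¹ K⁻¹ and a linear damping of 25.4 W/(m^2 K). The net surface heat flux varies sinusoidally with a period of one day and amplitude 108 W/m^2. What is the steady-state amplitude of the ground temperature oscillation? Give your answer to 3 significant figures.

0.675 K

Areal heat capacity C = ρ c_p D = 1700 × 1240 × 1.03 = 2.17×10^6 J/(m^2 K).
Angular frequency ω = 2π / T = 2π / 86400 s = 7.27×10^-5 s⁻¹.
√((Cω)² + λ²) = √((158)² + 25.4²) = 160 W/(m²·K).
Amplitude A = F₀ / √((Cω)²+λ²) = 108 / 160 = 0.675 K.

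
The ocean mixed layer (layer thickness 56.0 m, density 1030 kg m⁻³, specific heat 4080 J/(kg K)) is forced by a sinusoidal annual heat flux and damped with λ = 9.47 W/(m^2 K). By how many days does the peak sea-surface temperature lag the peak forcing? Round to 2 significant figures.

Areal heat capacity C = ρ c_p D = 1030 × 4080 × 56.0 = 2.35×10^8 J/(m^2 K).
ω = 2π / 3.15×10^7 s = 1.99×10^-7 s⁻¹.
Phase lag φ = arctan(Cω/λ) = arctan(46.9/9.47) = 1.37 rad.
Time lag = φ / ω = 1.37 / 1.99×10^-7 = 6.88×10^6 s = 79.7 days.

80 days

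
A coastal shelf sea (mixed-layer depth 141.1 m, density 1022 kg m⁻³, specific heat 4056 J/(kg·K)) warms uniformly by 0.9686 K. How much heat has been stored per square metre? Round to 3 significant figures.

Areal heat capacity C = ρ c_p D = 1022 × 4056 × 141.1 = 5.85×10^8 J/(m^2 K).
ΔQ = C ΔT = 5.85×10^8 × 0.9686 = 5.67×10^8 J/m².

5.67×10^8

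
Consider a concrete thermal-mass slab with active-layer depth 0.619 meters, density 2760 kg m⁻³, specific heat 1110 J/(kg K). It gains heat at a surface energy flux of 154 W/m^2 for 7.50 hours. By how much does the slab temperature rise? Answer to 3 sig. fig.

2.19 K

Areal heat capacity C = ρ c_p D = 2760 × 1110 × 0.619 = 1.90×10^6 J/(m²·K).
Net heat input Q = F Δt = 154 × (7.50 hours × 3600 s/hour) = 4.16×10^6 J/m².
ΔT = Q / C = 4.16×10^6 / 1.90×10^6 = 2.19 K.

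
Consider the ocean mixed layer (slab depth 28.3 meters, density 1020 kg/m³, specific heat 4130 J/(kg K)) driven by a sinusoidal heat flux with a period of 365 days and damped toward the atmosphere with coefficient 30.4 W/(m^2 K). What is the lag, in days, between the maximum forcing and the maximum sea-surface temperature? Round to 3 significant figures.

Areal heat capacity C = ρ c_p D = 1020 × 4130 × 28.3 = 1.19×10^8 J m⁻² K⁻¹.
ω = 2π / 3.15×10^7 s = 1.99×10^-7 s⁻¹.
Phase lag φ = arctan(Cω/λ) = arctan(23.8/30.4) = 0.663 rad.
Time lag = φ / ω = 0.663 / 1.99×10^-7 = 3.33×10^6 s = 38.5 days.

38.5 days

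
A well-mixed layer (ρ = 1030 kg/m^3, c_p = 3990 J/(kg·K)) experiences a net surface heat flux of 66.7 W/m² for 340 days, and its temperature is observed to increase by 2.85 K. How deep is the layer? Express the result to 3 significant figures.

Heat input Q = F Δt = 66.7 × 2.94×10^7 s = 1.96×10^9 J/m².
Required areal heat capacity C = Q / ΔT = 6.88×10^8 J/(m²·K).
Depth D = C / (ρ c_p) = 6.88×10^8 / (1030 × 3990) = 167 m.

167 m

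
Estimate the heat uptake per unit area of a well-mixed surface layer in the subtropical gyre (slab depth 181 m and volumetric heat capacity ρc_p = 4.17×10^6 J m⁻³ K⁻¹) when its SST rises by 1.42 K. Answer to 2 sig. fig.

Areal heat capacity C = ρc_p × D = 4.17×10^6 × 181 = 7.55×10^8 J/(m^2 K).
ΔQ = C ΔT = 7.55×10^8 × 1.42 = 1.07×10^9 J/m².

1.1×10^9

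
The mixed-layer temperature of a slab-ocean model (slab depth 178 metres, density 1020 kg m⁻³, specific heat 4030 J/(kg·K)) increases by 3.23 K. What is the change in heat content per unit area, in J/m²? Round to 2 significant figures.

2.4×10^9

Areal heat capacity C = ρ c_p D = 1020 × 4030 × 178 = 7.32×10^8 J/(m^2 K).
ΔQ = C ΔT = 7.32×10^8 × 3.23 = 2.36×10^9 J/m².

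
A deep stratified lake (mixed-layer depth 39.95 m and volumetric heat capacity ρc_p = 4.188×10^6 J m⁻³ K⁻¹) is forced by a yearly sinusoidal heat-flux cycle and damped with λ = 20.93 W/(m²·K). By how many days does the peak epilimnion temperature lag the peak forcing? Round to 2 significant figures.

59 days

Areal heat capacity C = ρc_p × D = 4.188×10^6 × 39.95 = 1.67×10^8 J m⁻² K⁻¹.
ω = 2π / 3.15×10^7 s = 1.99×10^-7 s⁻¹.
Phase lag φ = arctan(Cω/λ) = arctan(33.3/20.93) = 1.01 rad.
Time lag = φ / ω = 1.01 / 1.99×10^-7 = 5.07×10^6 s = 58.7 days.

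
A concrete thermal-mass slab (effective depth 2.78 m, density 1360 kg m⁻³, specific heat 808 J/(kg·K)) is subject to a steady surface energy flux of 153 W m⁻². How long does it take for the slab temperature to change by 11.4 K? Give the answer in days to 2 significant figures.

Areal heat capacity C = ρ c_p D = 1360 × 808 × 2.78 = 3.05×10^6 J/(m^2 K).
Time required: Δt = C ΔT / F = 3.05×10^6 × 11.4 / 153 = 2.28×10^5 s.
In days: 2.28×10^5 s / (86400 s/day) = 2.63 days.

2.6 days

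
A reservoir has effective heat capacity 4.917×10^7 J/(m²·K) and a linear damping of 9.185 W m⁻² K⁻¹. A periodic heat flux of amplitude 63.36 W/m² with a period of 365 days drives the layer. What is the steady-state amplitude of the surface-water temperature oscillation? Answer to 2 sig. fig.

Areal heat capacity C = 4.917×10^7 J/(m²·K) (given).
Angular frequency ω = 2π / T = 2π / 3.15×10^7 s = 1.99×10^-7 s⁻¹.
√((Cω)² + λ²) = √((9.80)² + 9.185²) = 13.4 W/(m²·K).
Amplitude A = F₀ / √((Cω)²+λ²) = 63.36 / 13.4 = 4.72 K.

4.7 K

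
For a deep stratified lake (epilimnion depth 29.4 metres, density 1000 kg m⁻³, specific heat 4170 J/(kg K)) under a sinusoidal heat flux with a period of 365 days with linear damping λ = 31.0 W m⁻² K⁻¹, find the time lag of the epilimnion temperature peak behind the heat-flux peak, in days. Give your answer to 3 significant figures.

38.8 days

Areal heat capacity C = ρ c_p D = 1000 × 4170 × 29.4 = 1.23×10^8 J/(m^2 K).
ω = 2π / 3.15×10^7 s = 1.99×10^-7 s⁻¹.
Phase lag φ = arctan(Cω/λ) = arctan(24.4/31.0) = 0.667 rad.
Time lag = φ / ω = 0.667 / 1.99×10^-7 = 3.35×10^6 s = 38.8 days.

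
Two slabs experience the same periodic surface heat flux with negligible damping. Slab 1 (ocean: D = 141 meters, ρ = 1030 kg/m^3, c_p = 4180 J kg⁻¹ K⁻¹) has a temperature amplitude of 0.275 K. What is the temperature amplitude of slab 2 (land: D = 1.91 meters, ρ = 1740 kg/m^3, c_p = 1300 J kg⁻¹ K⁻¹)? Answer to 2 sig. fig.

39 K

C_ocean = 6.07×10^8 J/(m²·K); C_land = 4.32×10^6 J/(m²·K).
A ∝ 1/C ⇒ A_land = A_ocean × C_ocean/C_land = 0.275 × 141 = 38.6 K.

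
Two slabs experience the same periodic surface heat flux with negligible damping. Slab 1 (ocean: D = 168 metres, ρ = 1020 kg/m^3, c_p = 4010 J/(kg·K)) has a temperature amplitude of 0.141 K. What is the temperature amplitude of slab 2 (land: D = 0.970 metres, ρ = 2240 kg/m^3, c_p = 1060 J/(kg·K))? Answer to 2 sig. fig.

42 K

C_ocean = 6.87×10^8 J/(m²·K); C_land = 2.30×10^6 J/(m²·K).
A ∝ 1/C ⇒ A_land = A_ocean × C_ocean/C_land = 0.141 × 298 = 42.1 K.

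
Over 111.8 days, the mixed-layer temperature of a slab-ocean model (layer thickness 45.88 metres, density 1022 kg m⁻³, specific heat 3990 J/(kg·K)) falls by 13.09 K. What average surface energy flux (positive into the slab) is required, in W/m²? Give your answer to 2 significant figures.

-250

Areal heat capacity C = ρ c_p D = 1022 × 3990 × 45.88 = 1.87×10^8 J/(m^2 K).
Required heat per unit area: Q = C ΔT = 1.87×10^8 × -13.09 = -2.45×10^9 J/m².
Flux F = Q / Δt = -2.45×10^9 / 9.66×10^6 s = -254 W/m².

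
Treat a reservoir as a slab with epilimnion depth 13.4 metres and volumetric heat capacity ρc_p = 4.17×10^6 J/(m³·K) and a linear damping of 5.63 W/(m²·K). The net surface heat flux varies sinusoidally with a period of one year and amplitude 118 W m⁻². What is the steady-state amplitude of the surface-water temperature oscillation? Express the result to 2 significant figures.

Areal heat capacity C = ρc_p × D = 4.17×10^6 × 13.4 = 5.59×10^7 J m⁻² K⁻¹.
Angular frequency ω = 2π / T = 2π / 3.15×10^7 s = 1.99×10^-7 s⁻¹.
√((Cω)² + λ²) = √((11.1)² + 5.63²) = 12.5 W/(m²·K).
Amplitude A = F₀ / √((Cω)²+λ²) = 118 / 12.5 = 9.46 K.

9.5 K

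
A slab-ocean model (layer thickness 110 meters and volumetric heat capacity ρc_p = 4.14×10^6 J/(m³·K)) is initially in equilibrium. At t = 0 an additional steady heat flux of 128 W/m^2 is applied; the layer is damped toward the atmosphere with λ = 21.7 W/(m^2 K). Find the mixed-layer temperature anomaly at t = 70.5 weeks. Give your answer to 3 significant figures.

Areal heat capacity C = ρc_p × D = 4.14×10^6 × 110 = 4.55×10^8 J m⁻² K⁻¹.
τ = C / λ = 4.55×10^8 / 21.7 = 2.10×10^7 s.
Equilibrium anomaly ΔT_eq = F / λ = 128 / 21.7 = 5.90 K.
t = 70.5 weeks = 4.26×10^7 s, so t/τ = 2.03.
ΔT(t) = ΔT_eq (1 − e^(−t/τ)) = 5.90 × (1 − e^−2.03) = 5.13 K.

5.13 K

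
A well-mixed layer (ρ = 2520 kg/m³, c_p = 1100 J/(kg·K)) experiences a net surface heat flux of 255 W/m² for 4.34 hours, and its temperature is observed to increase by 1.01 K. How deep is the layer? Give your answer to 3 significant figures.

Heat input Q = F Δt = 255 × 15600 s = 3.98×10^6 J/m².
Required areal heat capacity C = Q / ΔT = 3.94×10^6 J/(m²·K).
Depth D = C / (ρ c_p) = 3.94×10^6 / (2520 × 1100) = 1.42 m.

1.42 m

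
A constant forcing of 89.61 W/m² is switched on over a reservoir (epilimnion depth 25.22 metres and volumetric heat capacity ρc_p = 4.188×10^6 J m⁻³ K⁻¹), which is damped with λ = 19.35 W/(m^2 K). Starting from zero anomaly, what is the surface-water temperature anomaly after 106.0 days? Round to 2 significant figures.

3.8 K

Areal heat capacity C = ρc_p × D = 4.188×10^6 × 25.22 = 1.06×10^8 J m⁻² K⁻¹.
τ = C / λ = 1.06×10^8 / 19.35 = 5.46×10^6 s.
Equilibrium anomaly ΔT_eq = F / λ = 89.61 / 19.35 = 4.63 K.
t = 106.0 days = 9.16×10^6 s, so t/τ = 1.68.
ΔT(t) = ΔT_eq (1 − e^(−t/τ)) = 4.63 × (1 − e^−1.68) = 3.77 K.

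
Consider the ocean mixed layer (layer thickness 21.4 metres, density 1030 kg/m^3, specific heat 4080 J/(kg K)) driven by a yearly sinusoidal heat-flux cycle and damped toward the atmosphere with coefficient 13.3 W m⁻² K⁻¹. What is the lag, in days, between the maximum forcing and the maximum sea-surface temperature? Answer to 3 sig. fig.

Areal heat capacity C = ρ c_p D = 1030 × 4080 × 21.4 = 8.99×10^7 J m⁻² K⁻¹.
ω = 2π / 3.15×10^7 s = 1.99×10^-7 s⁻¹.
Phase lag φ = arctan(Cω/λ) = arctan(17.9/13.3) = 0.932 rad.
Time lag = φ / ω = 0.932 / 1.99×10^-7 = 4.68×10^6 s = 54.2 days.

54.2 days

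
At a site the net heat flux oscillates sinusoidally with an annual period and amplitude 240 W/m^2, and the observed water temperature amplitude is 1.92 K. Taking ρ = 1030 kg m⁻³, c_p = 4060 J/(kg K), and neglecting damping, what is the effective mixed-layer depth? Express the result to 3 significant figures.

ω = 2π / 3.15×10^7 s = 1.99×10^-7 s⁻¹.
Required C = F₀ / (A ω) = 240 / (1.92 × 1.99×10^-7) = 6.27×10^8 J/(m²·K).
D = C / (ρ c_p) = 6.27×10^8 / (1030 × 4060) = 150 m.

150 m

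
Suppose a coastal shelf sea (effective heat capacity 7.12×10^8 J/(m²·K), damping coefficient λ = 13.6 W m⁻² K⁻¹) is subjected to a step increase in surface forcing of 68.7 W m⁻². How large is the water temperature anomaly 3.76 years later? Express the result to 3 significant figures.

Areal heat capacity C = 7.12×10^8 J/(m²·K) (given).
τ = C / λ = 7.12×10^8 / 13.6 = 5.24×10^7 s.
Equilibrium anomaly ΔT_eq = F / λ = 68.7 / 13.6 = 5.05 K.
t = 3.76 years = 1.19×10^8 s, so t/τ = 2.27.
ΔT(t) = ΔT_eq (1 − e^(−t/τ)) = 5.05 × (1 − e^−2.27) = 4.53 K.

4.53 K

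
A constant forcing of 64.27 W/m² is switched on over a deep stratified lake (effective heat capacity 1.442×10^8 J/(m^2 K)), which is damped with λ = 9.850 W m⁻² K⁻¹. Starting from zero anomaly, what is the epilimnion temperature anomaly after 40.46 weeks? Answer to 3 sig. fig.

5.30 K

Areal heat capacity C = 1.442×10^8 J/(m^2 K) (given).
τ = C / λ = 1.44×10^8 / 9.850 = 1.46×10^7 s.
Equilibrium anomaly ΔT_eq = F / λ = 64.27 / 9.850 = 6.52 K.
t = 40.46 weeks = 2.45×10^7 s, so t/τ = 1.67.
ΔT(t) = ΔT_eq (1 − e^(−t/τ)) = 6.52 × (1 − e^−1.67) = 5.30 K.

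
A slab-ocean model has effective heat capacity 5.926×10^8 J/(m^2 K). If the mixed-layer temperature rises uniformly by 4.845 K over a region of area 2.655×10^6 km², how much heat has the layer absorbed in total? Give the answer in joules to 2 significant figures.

Areal heat capacity C = 5.926×10^8 J/(m^2 K) (given).
Heat per unit area: q = C ΔT = 5.93×10^8 × 4.845 = 2.87×10^9 J/m².
Total heat: Q = q × A = 2.87×10^9 × (2.655×10^6 × 10⁶ m²) = 7.62×10^21 J.

7.6×10^21 J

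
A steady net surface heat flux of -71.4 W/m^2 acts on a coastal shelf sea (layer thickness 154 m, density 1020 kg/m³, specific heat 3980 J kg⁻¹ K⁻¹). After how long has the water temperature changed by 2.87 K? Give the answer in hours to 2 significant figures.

Areal heat capacity C = ρ c_p D = 1020 × 3980 × 154 = 6.25×10^8 J/(m²·K).
Time required: Δt = C ΔT / F = 6.25×10^8 × -2.87 / -71.4 = 2.51×10^7 s.
In hours: 2.51×10^7 s / (3600 s/hour) = 6980 hours.

7000 hours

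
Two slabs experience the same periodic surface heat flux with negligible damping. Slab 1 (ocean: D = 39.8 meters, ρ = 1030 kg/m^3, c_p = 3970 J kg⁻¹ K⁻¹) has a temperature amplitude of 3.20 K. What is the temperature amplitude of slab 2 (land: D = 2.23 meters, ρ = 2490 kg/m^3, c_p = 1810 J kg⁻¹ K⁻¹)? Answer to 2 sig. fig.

52 K

C_ocean = 1.63×10^8 J/(m²·K); C_land = 1.01×10^7 J/(m²·K).
A ∝ 1/C ⇒ A_land = A_ocean × C_ocean/C_land = 3.20 × 16.2 = 51.8 K.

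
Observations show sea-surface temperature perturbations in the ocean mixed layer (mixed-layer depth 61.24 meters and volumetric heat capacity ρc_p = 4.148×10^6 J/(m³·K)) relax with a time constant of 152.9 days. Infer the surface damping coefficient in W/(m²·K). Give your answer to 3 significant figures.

Areal heat capacity C = ρc_p × D = 4.148×10^6 × 61.24 = 2.54×10^8 J m⁻² K⁻¹.
τ = 152.9 days = 1.32×10^7 s.
λ = C / τ = 2.54×10^8 / 1.32×10^7 = 19.2 W/(m²·K).

19.2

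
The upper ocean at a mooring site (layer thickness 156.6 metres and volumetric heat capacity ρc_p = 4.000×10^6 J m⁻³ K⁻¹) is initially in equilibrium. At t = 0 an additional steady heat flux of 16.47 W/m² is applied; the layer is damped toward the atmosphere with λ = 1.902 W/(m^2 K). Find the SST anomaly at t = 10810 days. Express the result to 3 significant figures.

Areal heat capacity C = ρc_p × D = 4.000×10^6 × 156.6 = 6.26×10^8 J m⁻² K⁻¹.
τ = C / λ = 6.26×10^8 / 1.902 = 3.29×10^8 s.
Equilibrium anomaly ΔT_eq = F / λ = 16.47 / 1.902 = 8.66 K.
t = 10810 days = 9.34×10^8 s, so t/τ = 2.84.
ΔT(t) = ΔT_eq (1 − e^(−t/τ)) = 8.66 × (1 − e^−2.84) = 8.15 K.

8.15 K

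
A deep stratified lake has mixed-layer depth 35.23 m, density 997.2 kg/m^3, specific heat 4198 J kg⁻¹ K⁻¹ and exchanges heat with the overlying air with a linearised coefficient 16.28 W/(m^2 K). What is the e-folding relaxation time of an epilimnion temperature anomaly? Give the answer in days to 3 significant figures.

105 days

Areal heat capacity C = ρ c_p D = 997.2 × 4198 × 35.23 = 1.47×10^8 J/(m^2 K).
Relaxation time τ = C / λ = 1.47×10^8 / 16.28 = 9.06×10^6 s.
In days: 9.06×10^6 s / (86400 s/day) = 105 days.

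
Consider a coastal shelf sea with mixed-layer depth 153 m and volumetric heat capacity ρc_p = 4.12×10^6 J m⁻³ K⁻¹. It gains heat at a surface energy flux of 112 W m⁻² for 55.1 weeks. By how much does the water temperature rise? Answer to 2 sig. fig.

5.9 K

Areal heat capacity C = ρc_p × D = 4.12×10^6 × 153 = 6.30×10^8 J/(m²·K).
Net heat input Q = F Δt = 112 × (55.1 weeks × 6.048×10^5 s/week) = 3.73×10^9 J/m².
ΔT = Q / C = 3.73×10^9 / 6.30×10^8 = 5.92 K.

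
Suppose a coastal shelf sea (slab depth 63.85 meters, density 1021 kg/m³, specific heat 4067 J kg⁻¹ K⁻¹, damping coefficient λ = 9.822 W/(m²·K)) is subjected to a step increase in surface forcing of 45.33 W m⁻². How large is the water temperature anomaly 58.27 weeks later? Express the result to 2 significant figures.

Areal heat capacity C = ρ c_p D = 1021 × 4067 × 63.85 = 2.65×10^8 J/(m^2 K).
τ = C / λ = 2.65×10^8 / 9.822 = 2.70×10^7 s.
Equilibrium anomaly ΔT_eq = F / λ = 45.33 / 9.822 = 4.62 K.
t = 58.27 weeks = 3.52×10^7 s, so t/τ = 1.31.
ΔT(t) = ΔT_eq (1 − e^(−t/τ)) = 4.62 × (1 − e^−1.31) = 3.36 K.

3.4 K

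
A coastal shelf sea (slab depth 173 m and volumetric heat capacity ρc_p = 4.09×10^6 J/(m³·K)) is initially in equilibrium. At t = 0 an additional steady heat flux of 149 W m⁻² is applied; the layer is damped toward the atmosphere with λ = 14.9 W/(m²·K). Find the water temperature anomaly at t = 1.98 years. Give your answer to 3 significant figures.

7.32 K

Areal heat capacity C = ρc_p × D = 4.09×10^6 × 173 = 7.08×10^8 J/(m²·K).
τ = C / λ = 7.08×10^8 / 14.9 = 4.75×10^7 s.
Equilibrium anomaly ΔT_eq = F / λ = 149 / 14.9 = 10.0 K.
t = 1.98 years = 6.25×10^7 s, so t/τ = 1.32.
ΔT(t) = ΔT_eq (1 − e^(−t/τ)) = 10.0 × (1 − e^−1.32) = 7.32 K.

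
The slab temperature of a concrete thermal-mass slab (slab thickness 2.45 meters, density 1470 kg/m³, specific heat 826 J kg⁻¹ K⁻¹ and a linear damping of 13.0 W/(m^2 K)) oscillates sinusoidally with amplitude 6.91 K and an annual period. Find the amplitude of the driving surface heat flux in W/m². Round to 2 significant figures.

Areal heat capacity C = ρ c_p D = 1470 × 826 × 2.45 = 2.97×10^6 J m⁻² K⁻¹.
ω = 2π / 3.15×10^7 s = 1.99×10^-7 s⁻¹.
√((Cω)² + λ²) = √((0.593)² + 13.0²) = 13.0 W/(m²·K).
F₀ = A × √((Cω)²+λ²) = 6.91 × 13.0 = 89.9 W/m².

90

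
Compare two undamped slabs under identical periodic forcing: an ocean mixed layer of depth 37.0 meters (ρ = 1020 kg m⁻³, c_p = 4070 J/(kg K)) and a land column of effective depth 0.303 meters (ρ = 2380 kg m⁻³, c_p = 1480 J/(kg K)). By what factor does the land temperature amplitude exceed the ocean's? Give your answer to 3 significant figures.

144

C_ocean = 1020 × 4070 × 37.0 = 1.54×10^8 J/(m²·K).
C_land = 2380 × 1480 × 0.303 = 1.07×10^6 J/(m²·K).
Undamped amplitude ∝ 1/C, so A_land/A_ocean = C_ocean/C_land = 144.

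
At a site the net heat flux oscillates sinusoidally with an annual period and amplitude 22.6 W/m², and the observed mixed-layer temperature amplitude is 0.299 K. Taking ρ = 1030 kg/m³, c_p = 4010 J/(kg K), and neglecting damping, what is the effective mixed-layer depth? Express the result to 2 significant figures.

92 m

ω = 2π / 3.15×10^7 s = 1.99×10^-7 s⁻¹.
Required C = F₀ / (A ω) = 22.6 / (0.299 × 1.99×10^-7) = 3.79×10^8 J/(m²·K).
D = C / (ρ c_p) = 3.79×10^8 / (1030 × 4010) = 91.9 m.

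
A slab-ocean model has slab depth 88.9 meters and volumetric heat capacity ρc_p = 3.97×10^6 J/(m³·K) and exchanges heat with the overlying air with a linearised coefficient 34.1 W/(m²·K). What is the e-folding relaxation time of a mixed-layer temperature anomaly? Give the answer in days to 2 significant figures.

Areal heat capacity C = ρc_p × D = 3.97×10^6 × 88.9 = 3.53×10^8 J/(m²·K).
Relaxation time τ = C / λ = 3.53×10^8 / 34.1 = 1.03×10^7 s.
In days: 1.03×10^7 s / (86400 s/day) = 120 days.

120 days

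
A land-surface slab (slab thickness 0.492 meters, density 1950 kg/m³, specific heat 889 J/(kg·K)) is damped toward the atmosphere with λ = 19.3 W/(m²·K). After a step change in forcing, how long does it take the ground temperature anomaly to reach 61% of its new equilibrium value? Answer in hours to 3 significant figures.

Areal heat capacity C = ρ c_p D = 1950 × 889 × 0.492 = 8.53×10^5 J m⁻² K⁻¹.
τ = C / λ = 8.53×10^5 / 19.3 = 44200 s.
Fraction reached: 1 − e^(−t/τ) = 0.61 ⇒ t = −τ ln(1 − 0.61) = τ × 0.942.
t = 41600 s = 11.6 hours.

11.6 hours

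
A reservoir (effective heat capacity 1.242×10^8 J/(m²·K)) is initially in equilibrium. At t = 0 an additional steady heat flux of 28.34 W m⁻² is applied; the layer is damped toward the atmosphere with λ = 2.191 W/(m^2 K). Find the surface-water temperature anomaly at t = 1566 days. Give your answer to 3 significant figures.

Areal heat capacity C = 1.242×10^8 J/(m²·K) (given).
τ = C / λ = 1.24×10^8 / 2.191 = 5.67×10^7 s.
Equilibrium anomaly ΔT_eq = F / λ = 28.34 / 2.191 = 12.9 K.
t = 1566 days = 1.35×10^8 s, so t/τ = 2.39.
ΔT(t) = ΔT_eq (1 − e^(−t/τ)) = 12.9 × (1 − e^−2.39) = 11.7 K.

11.7 K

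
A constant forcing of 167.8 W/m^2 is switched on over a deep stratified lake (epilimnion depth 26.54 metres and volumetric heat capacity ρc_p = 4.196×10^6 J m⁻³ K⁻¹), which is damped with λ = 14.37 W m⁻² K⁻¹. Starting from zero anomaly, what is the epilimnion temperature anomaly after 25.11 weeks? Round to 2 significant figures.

Areal heat capacity C = ρc_p × D = 4.196×10^6 × 26.54 = 1.11×10^8 J/(m²·K).
τ = C / λ = 1.11×10^8 / 14.37 = 7.75×10^6 s.
Equilibrium anomaly ΔT_eq = F / λ = 167.8 / 14.37 = 11.7 K.
t = 25.11 weeks = 1.52×10^7 s, so t/τ = 1.96.
ΔT(t) = ΔT_eq (1 − e^(−t/τ)) = 11.7 × (1 − e^−1.96) = 10.0 K.

10 K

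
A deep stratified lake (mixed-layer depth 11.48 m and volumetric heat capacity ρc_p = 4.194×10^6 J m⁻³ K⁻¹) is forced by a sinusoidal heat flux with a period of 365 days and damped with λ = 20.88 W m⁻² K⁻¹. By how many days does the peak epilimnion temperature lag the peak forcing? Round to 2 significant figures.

25 days

Areal heat capacity C = ρc_p × D = 4.194×10^6 × 11.48 = 4.81×10^7 J/(m²·K).
ω = 2π / 3.15×10^7 s = 1.99×10^-7 s⁻¹.
Phase lag φ = arctan(Cω/λ) = arctan(9.59/20.88) = 0.431 rad.
Time lag = φ / ω = 0.431 / 1.99×10^-7 = 2.16×10^6 s = 25.0 days.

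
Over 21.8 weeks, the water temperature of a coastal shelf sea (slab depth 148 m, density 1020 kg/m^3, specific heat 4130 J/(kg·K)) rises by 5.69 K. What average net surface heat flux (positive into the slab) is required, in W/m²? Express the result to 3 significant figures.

269

Areal heat capacity C = ρ c_p D = 1020 × 4130 × 148 = 6.23×10^8 J/(m^2 K).
Required heat per unit area: Q = C ΔT = 6.23×10^8 × 5.69 = 3.55×10^9 J/m².
Flux F = Q / Δt = 3.55×10^9 / 1.32×10^7 s = 269 W/m².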